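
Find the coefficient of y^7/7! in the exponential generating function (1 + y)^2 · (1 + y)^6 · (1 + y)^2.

604800

The EGF product rule gives c_7 = Σ_{k_1+k_2+k_3=7} C(7; k_1,k_2,k_3) · ∏ g_i(k_i), where (1+y)^2 gives the falling factorial (2)_k; (1+y)^6 gives the falling factorial (6)_k; (1+y)^2 gives the falling factorial (2)_k.
g_1(k) for k = 0…7: 1, 2, 2, 0, 0, 0, 0, 0.
g_2(k) for k = 0…7: 1, 6, 30, 120, 360, 720, 720, 0.
g_3(k) for k = 0…7: 1, 2, 2, 0, 0, 0, 0, 0.
First combine the last two factors: h(k) = Σ_j C(k,j)·g_2(j)·g_3(k−j) for k = 0…7: 1, 8, 56, 336, 1680, 6720, 20160, 40320.
c_7 = Σ_k C(7,k)·g_1(k)·h(7−k) = 1·1·40320 + 7·2·20160 + 21·2·6720 = 40320 + 282240 + 282240 = 604800.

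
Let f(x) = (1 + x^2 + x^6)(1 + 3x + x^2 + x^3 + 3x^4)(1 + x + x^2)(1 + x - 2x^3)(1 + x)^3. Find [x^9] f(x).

-20

(1 + x^2 + x^6) has coefficients 1,0,1,0,0,0,1 for degrees 0…6.
(1 + 3x + x^2 + x^3 + 3x^4) has coefficients 1,3,1,1,3,0,0,0,0,0 for degrees 0…9.
Multiplying by (1 + x + x^2) gives running coefficients 1,4,5,5,5,4,3,0,0,0 for degrees 0…9.
Multiplying by (1 + x - 2x^3) gives running coefficients 1,5,9,8,2,-1,-3,-7,-8,-6 for degrees 0…9.
Finally multiplying by (1 + x)^3, the product of all factors after the first has coefficients 1,8,27,51,58,38,8,-17,-39,-54 for degrees 0…9.
[x^9] = 1·(-54) + 1·(-17) + 1·51 = -20.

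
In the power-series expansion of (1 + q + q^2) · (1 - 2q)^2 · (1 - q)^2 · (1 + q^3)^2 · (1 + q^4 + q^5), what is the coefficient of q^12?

(1 + q + q^2) has coefficients 1,1,1 for degrees 0…2.
(1 - 2q)^2 has coefficients 1,-4,4,0,0,0,0,0,0,0,0,0,0 for degrees 0…12.
Multiplying by (1 - q)^2 gives running coefficients 1,-6,13,-12,4,0,0,0,0,0,0,0,0 for degrees 0…12.
Multiplying by (1 + q^3)^2 gives running coefficients 1,-6,13,-10,-8,26,-23,2,13,-12,4,0,0 for degrees 0…12.
Finally multiplying by (1 + q^4 + q^5), the product of all factors after the first has coefficients 1,-6,13,-10,-7,21,-16,5,-5,6,7,-21,15 for degrees 0…12.
[q^12] = 1·15 + 1·(-21) + 1·7 = 1.

1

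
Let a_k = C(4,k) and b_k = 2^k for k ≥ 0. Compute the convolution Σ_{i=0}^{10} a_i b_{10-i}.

5184

Write out a_i and b_{10-i} for i = 0,…,10 and sum the products.
Σ = 1·1024 + 4·512 + 6·256 + 4·128 + 1·64 + 0·32 + 0·16 + 0·8 + 0·4 + 0·2 + 0·1 = 5184.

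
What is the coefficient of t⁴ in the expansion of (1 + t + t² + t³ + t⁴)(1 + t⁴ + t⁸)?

(1 + t + t² + t³ + t⁴) has coefficients 1,1,1,1,1 for degrees 0…4.
(1 + t⁴ + t⁸) has coefficients 1,0,0,0,1 for degrees 0…4.
[t⁴] = 1·1 + 1·0 + 1·0 + 1·0 + 1·1 = 2.

2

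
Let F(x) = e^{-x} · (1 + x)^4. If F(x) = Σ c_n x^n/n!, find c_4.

-15

The EGF product rule gives c_4 = Σ_{k_1+k_2=4} C(4; k_1,k_2) · ∏ g_i(k_i), where e^{-x} gives (-1)^k; (1+x)^4 gives the falling factorial (4)_k.
g_1(k) for k = 0…4: 1, -1, 1, -1, 1.
g_2(k) for k = 0…4: 1, 4, 12, 24, 24.
c_4 = Σ_k C(4,k)·g_1(k)·g_2(4−k) = 1·1·24 + 4·(-1)·24 + 6·1·12 + 4·(-1)·4 + 1·1·1 = 24 − 96 + 72 − 16 + 1 = -15.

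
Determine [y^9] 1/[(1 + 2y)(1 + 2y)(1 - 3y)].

The denominator gives the recurrence a_n = −a_(n−1) + 8a_(n−2) + 12a_(n−3) for n ≥ 3; the numerator fixes a_0 = 1, a_1 = -1, a_2 = 9.
Iterating: 1, -1, 9, -5, 65, 3, 457, 347, 3345, 4915, so a_9 = 4915.

4915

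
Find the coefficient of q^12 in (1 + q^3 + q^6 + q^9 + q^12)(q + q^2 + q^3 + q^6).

(1 + q^3 + q^6 + q^9 + q^12) has coefficients 1,0,0,1,0,0,1,0,0,1,0,0,1 for degrees 0…12.
(q + q^2 + q^3 + q^6) has coefficients 0,1,1,1,0,0,1,0,0,0,0,0,0 for degrees 0…12.
[q^12] = 1·0 + 1·0 + 1·1 + 1·1 + 1·0 = 2.

2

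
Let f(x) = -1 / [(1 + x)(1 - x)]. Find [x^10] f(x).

Partial fractions give a closed form: a_n = (-1/2)·(-1)^n + (-1/2)·1^n.
At n = 10: a_10 = -1.

-1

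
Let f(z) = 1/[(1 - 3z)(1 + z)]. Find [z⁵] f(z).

182

Partial fractions give a closed form: a_n = (3/4)·3^n + (1/4)·(-1)^n.
At n = 5: a_5 = 182.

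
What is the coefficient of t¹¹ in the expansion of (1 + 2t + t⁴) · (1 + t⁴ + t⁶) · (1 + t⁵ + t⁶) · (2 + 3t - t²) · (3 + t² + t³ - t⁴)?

(1 + 2t + t⁴) has coefficients 1,2,0,0,1 for degrees 0…4.
(1 + t⁴ + t⁶) has coefficients 1,0,0,0,1,0,1,0,0,0,0,0 for degrees 0…11.
Multiplying by (1 + t⁵ + t⁶) gives running coefficients 1,0,0,0,1,1,2,0,0,1,1,1 for degrees 0…11.
Multiplying by (2 + 3t - t²) gives running coefficients 2,3,-1,0,2,5,6,5,-2,2,5,4 for degrees 0…11.
Finally multiplying by (3 + t² + t³ - t⁴), the product of all factors after the first has coefficients 6,9,-1,5,6,11,21,22,3,12,12,7 for degrees 0…11.
[t¹¹] = 1·7 + 2·12 + 1·22 = 53.

53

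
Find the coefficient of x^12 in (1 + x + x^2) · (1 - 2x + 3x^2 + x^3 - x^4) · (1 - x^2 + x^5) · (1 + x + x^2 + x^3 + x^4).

(1 + x + x^2) has coefficients 1,1,1 for degrees 0…2.
(1 - 2x + 3x^2 + x^3 - x^4) has coefficients 1,-2,3,1,-1,0,0,0,0,0,0,0,0 for degrees 0…12.
Multiplying by (1 - x^2 + x^5) gives running coefficients 1,-2,2,3,-4,0,-1,3,1,-1,0,0,0 for degrees 0…12.
Finally multiplying by (1 + x + x^2 + x^3 + x^4), the product of all factors after the first has coefficients 1,-1,1,4,0,-1,0,1,-1,2,2,3,0 for degrees 0…12.
[x^12] = 1·0 + 1·3 + 1·2 = 5.

5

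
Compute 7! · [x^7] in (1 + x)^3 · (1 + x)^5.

40320

The EGF product rule gives c_7 = Σ_{k_1+k_2=7} C(7; k_1,k_2) · ∏ g_i(k_i), where (1+x)^3 gives the falling factorial (3)_k; (1+x)^5 gives the falling factorial (5)_k.
g_1(k) for k = 0…7: 1, 3, 6, 6, 0, 0, 0, 0.
g_2(k) for k = 0…7: 1, 5, 20, 60, 120, 120, 0, 0.
c_7 = Σ_k C(7,k)·g_1(k)·g_2(7−k) = 21·6·120 + 35·6·120 = 15120 + 25200 = 40320.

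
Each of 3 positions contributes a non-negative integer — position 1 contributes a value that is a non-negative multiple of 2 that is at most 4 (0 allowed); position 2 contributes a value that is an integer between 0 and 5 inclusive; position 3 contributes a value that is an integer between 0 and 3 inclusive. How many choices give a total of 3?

6

The generating function for the choices is (1 + q^2 + q^4)·(1 + q + q^2 + q^3 + q^4 + q^5)·(1 + q + q^2 + q^3); the count is [q^3].
(1 + q^2 + q^4) has coefficients 1,0,1,0 for degrees 0…3.
(1 + q + q^2 + q^3 + q^4 + q^5) has coefficients 1,1,1,1 for degrees 0…3.
Finally multiplying by (1 + q + q^2 + q^3), the product of all factors after the first has coefficients 1,2,3,4 for degrees 0…3.
[q^3] = 1·4 + 1·2 = 6.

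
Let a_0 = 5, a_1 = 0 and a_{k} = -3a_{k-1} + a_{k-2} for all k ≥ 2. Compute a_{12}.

The ordinary generating function has denominator 1 + 3q - q^2.
Iterating the recurrence: a_0,…,a_{12} = 5, 0, 5, -15, 50, -165, 545, -1800, 5945, -19635, 64850, -214185, 707405.

707405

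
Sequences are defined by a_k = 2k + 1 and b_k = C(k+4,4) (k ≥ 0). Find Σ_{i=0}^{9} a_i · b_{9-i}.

The convolution is the x^9 coefficient of A(x)B(x).
Σ = 1·715 + 3·495 + 5·330 + 7·210 + 9·126 + 11·70 + 13·35 + 15·15 + 17·5 + 19·1 = 8008.

8008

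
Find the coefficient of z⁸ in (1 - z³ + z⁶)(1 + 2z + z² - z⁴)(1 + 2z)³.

(1 - z³ + z⁶) has coefficients 1,0,0,-1,0,0,1 for degrees 0…6.
(1 + 2z + z² - z⁴) has coefficients 1,2,1,0,-1,0,0,0,0 for degrees 0…8.
Finally multiplying by (1 + 2z)³, the product of all factors after the first has coefficients 1,8,25,38,27,2,-12,-8,0 for degrees 0…8.
[z⁸] = 1·0 − 1·2 + 1·25 = 23.

23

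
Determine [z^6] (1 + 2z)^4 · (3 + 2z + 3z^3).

96

(1 + 2z)^4 has coefficients 1,8,24,32,16 for degrees 0…4.
(3 + 2z + 3z^3) has coefficients 3,2,0,3,0,0,0 for degrees 0…6.
[z^6] = 1·0 + 8·0 + 24·0 + 32·3 + 16·0 = 96.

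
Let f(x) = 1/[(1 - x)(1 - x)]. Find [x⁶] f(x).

The denominator gives the recurrence a_n = 2a_(n−1) − a_(n−2) for n ≥ 2; the numerator fixes a_0 = 1, a_1 = 2.
Iterating: 1, 2, 3, 4, 5, 6, 7, so a_6 = 7.

7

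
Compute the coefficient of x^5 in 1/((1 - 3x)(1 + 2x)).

133

Partial fractions give a closed form: a_n = (3/5)·3^n + (2/5)·(-2)^n.
At n = 5: a_5 = 133.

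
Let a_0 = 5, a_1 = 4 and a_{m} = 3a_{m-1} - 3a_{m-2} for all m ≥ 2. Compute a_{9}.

567

The ordinary generating function has denominator 1 - 3y + 3y^2.
Iterating the recurrence: a_0,…,a_{9} = 5, 4, -3, -21, -54, -99, -135, -108, 81, 567.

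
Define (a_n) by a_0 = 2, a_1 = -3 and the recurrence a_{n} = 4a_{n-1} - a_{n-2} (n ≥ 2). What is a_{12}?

The ordinary generating function has denominator 1 - 4t + t^2.
Iterating the recurrence: a_0,…,a_{12} = 2, -3, -14, -53, -198, -739, -2758, -10293, -38414, -143363, -535038, -1996789, -7452118.

-7452118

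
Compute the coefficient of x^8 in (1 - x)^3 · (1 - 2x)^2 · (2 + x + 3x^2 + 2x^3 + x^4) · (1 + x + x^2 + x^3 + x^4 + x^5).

(1 - x)^3 has coefficients 1,-3,3,-1 for degrees 0…3.
(1 - 2x)^2 has coefficients 1,-4,4,0,0,0,0,0,0 for degrees 0…8.
Multiplying by (2 + x + 3x^2 + 2x^3 + x^4) gives running coefficients 2,-7,7,-6,5,4,4,0,0 for degrees 0…8.
Finally multiplying by (1 + x + x^2 + x^3 + x^4 + x^5), the product of all factors after the first has coefficients 2,-5,2,-4,1,5,7,14,7 for degrees 0…8.
[x^8] = 1·7 − 3·14 + 3·7 − 1·5 = -19.

-19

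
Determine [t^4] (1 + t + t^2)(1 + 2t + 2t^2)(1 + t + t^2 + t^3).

14

(1 + t + t^2) has coefficients 1,1,1 for degrees 0…2.
(1 + 2t + 2t^2) has coefficients 1,2,2,0,0 for degrees 0…4.
Finally multiplying by (1 + t + t^2 + t^3), the product of all factors after the first has coefficients 1,3,5,5,4 for degrees 0…4.
[t^4] = 1·4 + 1·5 + 1·5 = 14.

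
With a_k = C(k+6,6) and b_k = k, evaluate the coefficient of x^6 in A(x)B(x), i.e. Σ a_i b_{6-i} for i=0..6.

This is [x^6] in the product of the two ordinary generating functions.
Σ = 1·6 + 7·5 + 28·4 + 84·3 + 210·2 + 462·1 + 924·0 = 1287.

1287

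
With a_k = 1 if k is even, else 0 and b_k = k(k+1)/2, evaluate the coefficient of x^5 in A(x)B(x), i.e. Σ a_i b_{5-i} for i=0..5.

22

Write out a_i and b_{5-i} for i = 0,…,5 and sum the products.
Σ = 1·15 + 0·10 + 1·6 + 0·3 + 1·1 + 0·0 = 22.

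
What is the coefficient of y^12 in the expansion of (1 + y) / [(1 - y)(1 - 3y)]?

1062881

The denominator gives the recurrence a_n = 4a_(n−1) − 3a_(n−2) for n ≥ 3; the numerator fixes a_0 = 1, a_1 = 5, a_2 = 17.
Iterating: 1, 5, 17, 53, 161, 485, 1457, 4373, 13121, 39365, 118097, 354293, 1062881, so a_12 = 1062881.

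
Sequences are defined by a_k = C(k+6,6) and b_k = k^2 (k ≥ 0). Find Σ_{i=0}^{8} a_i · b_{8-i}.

16445

Write out a_i and b_{8-i} for i = 0,…,8 and sum the products.
Σ = 1·64 + 7·49 + 28·36 + 84·25 + 210·16 + 462·9 + 924·4 + 1716·1 + 3003·0 = 16445.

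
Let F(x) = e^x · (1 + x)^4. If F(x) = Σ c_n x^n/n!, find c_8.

The EGF product rule gives c_8 = Σ_{k_1+k_2=8} C(8; k_1,k_2) · ∏ g_i(k_i), where e^x gives (1)^k; (1+x)^4 gives the falling factorial (4)_k.
g_1(k) for k = 0…8: 1, 1, 1, 1, 1, 1, 1, 1, 1.
g_2(k) for k = 0…8: 1, 4, 12, 24, 24, 0, 0, 0, 0.
c_8 = Σ_k C(8,k)·g_1(k)·g_2(8−k) = 70·1·24 + 56·1·24 + 28·1·12 + 8·1·4 + 1·1·1 = 1680 + 1344 + 336 + 32 + 1 = 3393.

3393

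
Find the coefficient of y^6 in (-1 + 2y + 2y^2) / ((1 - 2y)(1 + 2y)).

-32

The denominator gives the recurrence a_n = 4a_(n−2) for n ≥ 3; the numerator fixes a_0 = -1, a_1 = 2, a_2 = -2.
Iterating: -1, 2, -2, 8, -8, 32, -32, so a_6 = -32.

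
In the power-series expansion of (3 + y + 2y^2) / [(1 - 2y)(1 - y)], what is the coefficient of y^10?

8186

The denominator gives the recurrence a_n = 3a_(n−1) − 2a_(n−2) for n ≥ 3; the numerator fixes a_0 = 3, a_1 = 10, a_2 = 26.
Iterating: 3, 10, 26, 58, 122, 250, 506, 1018, 2042, 4090, 8186, so a_10 = 8186.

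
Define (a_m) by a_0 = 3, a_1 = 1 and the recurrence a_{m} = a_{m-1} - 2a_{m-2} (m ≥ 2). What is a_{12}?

-93

The ordinary generating function has denominator 1 - q + 2q^2.
Iterating the recurrence: a_0,…,a_{12} = 3, 1, -5, -7, 3, 17, 11, -23, -45, 1, 91, 89, -93.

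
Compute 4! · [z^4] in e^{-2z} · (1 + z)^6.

The EGF product rule gives c_4 = Σ_{k_1+k_2=4} C(4; k_1,k_2) · ∏ g_i(k_i), where e^{-2z} gives (-2)^k; (1+z)^6 gives the falling factorial (6)_k.
g_1(k) for k = 0…4: 1, -2, 4, -8, 16.
g_2(k) for k = 0…4: 1, 6, 30, 120, 360.
c_4 = Σ_k C(4,k)·g_1(k)·g_2(4−k) = 1·1·360 + 4·(-2)·120 + 6·4·30 + 4·(-8)·6 + 1·16·1 = 360 − 960 + 720 − 192 + 16 = -56.

-56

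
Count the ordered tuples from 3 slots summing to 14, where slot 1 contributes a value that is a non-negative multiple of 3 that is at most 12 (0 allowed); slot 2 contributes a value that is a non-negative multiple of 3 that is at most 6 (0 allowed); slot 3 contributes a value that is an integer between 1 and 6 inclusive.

The generating function for the choices is (1 + y³ + y⁶ + y⁹ + y¹²)·(1 + y³ + y⁶)·(y + y² + y³ + y⁴ + y⁵ + y⁶); the count is [y¹⁴].
(1 + y³ + y⁶ + y⁹ + y¹²) has coefficients 1,0,0,1,0,0,1,0,0,1,0,0,1 for degrees 0…12.
(1 + y³ + y⁶) has coefficients 1,0,0,1,0,0,1,0,0,0,0,0,0,0,0 for degrees 0…14.
Finally multiplying by (y + y² + y³ + y⁴ + y⁵ + y⁶), the product of all factors after the first has coefficients 0,1,1,1,2,2,2,2,2,2,1,1,1,0,0 for degrees 0…14.
[y¹⁴] = 1·0 + 1·1 + 1·2 + 1·2 + 1·1 = 6.

6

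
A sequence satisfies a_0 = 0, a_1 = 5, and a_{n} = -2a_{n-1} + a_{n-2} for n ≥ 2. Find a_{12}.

-69300

The ordinary generating function has denominator 1 + 2q - q^2.
Iterating the recurrence: a_0,…,a_{12} = 0, 5, -10, 25, -60, 145, -350, 845, -2040, 4925, -11890, 28705, -69300.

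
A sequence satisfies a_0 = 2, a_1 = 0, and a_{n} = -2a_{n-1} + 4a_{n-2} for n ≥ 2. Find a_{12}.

The ordinary generating function has denominator 1 + 2z - 4z^2.
Iterating the recurrence: a_0,…,a_{12} = 2, 0, 8, -16, 64, -192, 640, -2048, 6656, -21504, 69632, -225280, 729088.

729088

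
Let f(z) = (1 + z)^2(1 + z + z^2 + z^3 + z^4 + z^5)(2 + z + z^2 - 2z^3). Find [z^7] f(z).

(1 + z)^2 has coefficients 1,2,1 for degrees 0…2.
(1 + z + z^2 + z^3 + z^4 + z^5) has coefficients 1,1,1,1,1,1,0,0 for degrees 0…7.
Finally multiplying by (2 + z + z^2 - 2z^3), the product of all factors after the first has coefficients 2,3,4,2,2,2,0,-1 for degrees 0…7.
[z^7] = 1·(-1) + 2·0 + 1·2 = 1.

1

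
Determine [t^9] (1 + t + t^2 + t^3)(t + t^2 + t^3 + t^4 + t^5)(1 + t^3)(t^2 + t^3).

(1 + t + t^2 + t^3) has coefficients 1,1,1,1 for degrees 0…3.
(t + t^2 + t^3 + t^4 + t^5) has coefficients 0,1,1,1,1,1,0,0,0,0 for degrees 0…9.
Multiplying by (1 + t^3) gives running coefficients 0,1,1,1,2,2,1,1,1,0 for degrees 0…9.
Finally multiplying by (t^2 + t^3), the product of all factors after the first has coefficients 0,0,0,1,2,2,3,4,3,2 for degrees 0…9.
[t^9] = 1·2 + 1·3 + 1·4 + 1·3 = 12.

12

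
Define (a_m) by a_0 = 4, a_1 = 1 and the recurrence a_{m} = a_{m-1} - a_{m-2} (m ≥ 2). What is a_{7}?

The ordinary generating function has denominator 1 - y + y^2.
Iterating the recurrence: a_0,…,a_{7} = 4, 1, -3, -4, -1, 3, 4, 1.

1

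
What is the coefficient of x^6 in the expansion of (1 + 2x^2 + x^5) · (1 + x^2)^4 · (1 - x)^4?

(1 + 2x^2 + x^5) has coefficients 1,0,2,0,0,1 for degrees 0…5.
(1 + x^2)^4 has coefficients 1,0,4,0,6,0,4 for degrees 0…6.
Finally multiplying by (1 - x)^4, the product of all factors after the first has coefficients 1,-4,10,-20,31,-40,44 for degrees 0…6.
[x^6] = 1·44 + 2·31 + 1·(-4) = 102.

102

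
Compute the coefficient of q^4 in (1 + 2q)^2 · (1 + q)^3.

16

(1 + 2q)^2 has coefficients 1,4,4 for degrees 0…2.
(1 + q)^3 has coefficients 1,3,3,1,0 for degrees 0…4.
[q^4] = 1·0 + 4·1 + 4·3 = 16.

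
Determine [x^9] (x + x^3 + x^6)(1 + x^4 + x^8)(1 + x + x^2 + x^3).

(x + x^3 + x^6) has coefficients 0,1,0,1,0,0,1 for degrees 0…6.
(1 + x^4 + x^8) has coefficients 1,0,0,0,1,0,0,0,1,0 for degrees 0…9.
Finally multiplying by (1 + x + x^2 + x^3), the product of all factors after the first has coefficients 1,1,1,1,1,1,1,1,1,1 for degrees 0…9.
[x^9] = 1·1 + 1·1 + 1·1 = 3.

3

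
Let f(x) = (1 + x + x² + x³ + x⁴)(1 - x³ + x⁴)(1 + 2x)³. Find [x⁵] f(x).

(1 + x + x² + x³ + x⁴) has coefficients 1,1,1,1,1 for degrees 0…4.
(1 - x³ + x⁴) has coefficients 1,0,0,-1,1,0 for degrees 0…5.
Finally multiplying by (1 + 2x)³, the product of all factors after the first has coefficients 1,6,12,7,-5,-6 for degrees 0…5.
[x⁵] = 1·(-6) + 1·(-5) + 1·7 + 1·12 + 1·6 = 14.

14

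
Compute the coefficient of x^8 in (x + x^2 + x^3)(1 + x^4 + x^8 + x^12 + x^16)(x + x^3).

2

(x + x^2 + x^3) has coefficients 0,1,1,1 for degrees 0…3.
(1 + x^4 + x^8 + x^12 + x^16) has coefficients 1,0,0,0,1,0,0,0,1 for degrees 0…8.
Finally multiplying by (x + x^3), the product of all factors after the first has coefficients 0,1,0,1,0,1,0,1,0 for degrees 0…8.
[x^8] = 1·1 + 1·0 + 1·1 = 2.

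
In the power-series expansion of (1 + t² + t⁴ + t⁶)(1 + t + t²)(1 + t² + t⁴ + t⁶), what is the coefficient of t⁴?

(1 + t² + t⁴ + t⁶) has coefficients 1,0,1,0,1 for degrees 0…4.
(1 + t + t²) has coefficients 1,1,1,0,0 for degrees 0…4.
Finally multiplying by (1 + t² + t⁴ + t⁶), the product of all factors after the first has coefficients 1,1,2,1,2 for degrees 0…4.
[t⁴] = 1·2 + 1·2 + 1·1 = 5.

5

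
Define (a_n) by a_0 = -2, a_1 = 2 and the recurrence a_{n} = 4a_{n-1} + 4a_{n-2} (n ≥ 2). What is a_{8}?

The ordinary generating function has denominator 1 - 4y - 4y^2.
Iterating the recurrence: a_0,…,a_{8} = -2, 2, 0, 8, 32, 160, 768, 3712, 17920.

17920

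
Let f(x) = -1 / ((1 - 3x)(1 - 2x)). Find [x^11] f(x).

Partial fractions give a closed form: a_n = (-3)·3^n + (2)·2^n.
At n = 11: a_11 = -527345.

-527345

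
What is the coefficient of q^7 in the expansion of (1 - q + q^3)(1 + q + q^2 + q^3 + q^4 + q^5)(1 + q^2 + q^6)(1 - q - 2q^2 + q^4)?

-3

(1 - q + q^3) has coefficients 1,-1,0,1 for degrees 0…3.
(1 + q + q^2 + q^3 + q^4 + q^5) has coefficients 1,1,1,1,1,1,0,0 for degrees 0…7.
Multiplying by (1 + q^2 + q^6) gives running coefficients 1,1,2,2,2,2,2,2 for degrees 0…7.
Finally multiplying by (1 - q - 2q^2 + q^4), the product of all factors after the first has coefficients 1,0,-1,-2,-3,-3,-2,-2 for degrees 0…7.
[q^7] = 1·(-2) − 1·(-2) + 1·(-3) = -3.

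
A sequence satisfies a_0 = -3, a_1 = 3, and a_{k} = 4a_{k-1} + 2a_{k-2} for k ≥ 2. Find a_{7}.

11640

The ordinary generating function has denominator 1 - 4y - 2y^2.
Iterating the recurrence: a_0,…,a_{7} = -3, 3, 6, 30, 132, 588, 2616, 11640.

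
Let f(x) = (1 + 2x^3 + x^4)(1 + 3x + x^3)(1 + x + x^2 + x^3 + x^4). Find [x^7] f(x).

16

(1 + 2x^3 + x^4) has coefficients 1,0,0,2,1 for degrees 0…4.
(1 + 3x + x^3) has coefficients 1,3,0,1,0,0,0,0 for degrees 0…7.
Finally multiplying by (1 + x + x^2 + x^3 + x^4), the product of all factors after the first has coefficients 1,4,4,5,5,4,1,1 for degrees 0…7.
[x^7] = 1·1 + 2·5 + 1·5 = 16.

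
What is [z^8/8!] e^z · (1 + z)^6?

The EGF product rule gives c_8 = Σ_{k_1+k_2=8} C(8; k_1,k_2) · ∏ g_i(k_i), where e^z gives (1)^k; (1+z)^6 gives the falling factorial (6)_k.
g_1(k) for k = 0…8: 1, 1, 1, 1, 1, 1, 1, 1, 1.
g_2(k) for k = 0…8: 1, 6, 30, 120, 360, 720, 720, 0, 0.
c_8 = Σ_k C(8,k)·g_1(k)·g_2(8−k) = 28·1·720 + 56·1·720 + 70·1·360 + 56·1·120 + 28·1·30 + 8·1·6 + 1·1·1 = 20160 + 40320 + 25200 + 6720 + 840 + 48 + 1 = 93289.

93289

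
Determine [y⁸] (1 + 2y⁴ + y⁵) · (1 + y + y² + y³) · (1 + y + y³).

(1 + 2y⁴ + y⁵) has coefficients 1,0,0,0,2,1 for degrees 0…5.
(1 + y + y² + y³) has coefficients 1,1,1,1,0,0,0,0,0 for degrees 0…8.
Finally multiplying by (1 + y + y³), the product of all factors after the first has coefficients 1,2,2,3,2,1,1,0,0 for degrees 0…8.
[y⁸] = 1·0 + 2·2 + 1·3 = 7.

7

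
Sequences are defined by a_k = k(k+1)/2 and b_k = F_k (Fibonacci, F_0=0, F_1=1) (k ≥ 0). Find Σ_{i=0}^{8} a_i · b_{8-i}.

176

This is [x^8] in the product of the two ordinary generating functions.
Σ = 0·21 + 1·13 + 3·8 + 6·5 + 10·3 + 15·2 + 21·1 + 28·1 + 36·0 = 176.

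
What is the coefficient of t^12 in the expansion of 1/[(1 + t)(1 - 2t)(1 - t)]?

The denominator gives the recurrence a_n = 2a_(n−1) + a_(n−2) − 2a_(n−3) for n ≥ 3; the numerator fixes a_0 = 1, a_1 = 2, a_2 = 5.
Iterating: 1, 2, 5, 10, 21, 42, 85, 170, 341, 682, 1365, 2730, 5461, so a_12 = 5461.

5461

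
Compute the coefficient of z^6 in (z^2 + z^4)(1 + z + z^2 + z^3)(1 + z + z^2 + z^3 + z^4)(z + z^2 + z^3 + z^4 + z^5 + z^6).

13

(z^2 + z^4) has coefficients 0,0,1,0,1 for degrees 0…4.
(1 + z + z^2 + z^3) has coefficients 1,1,1,1,0,0,0 for degrees 0…6.
Multiplying by (1 + z + z^2 + z^3 + z^4) gives running coefficients 1,2,3,4,4,3,2 for degrees 0…6.
Finally multiplying by (z + z^2 + z^3 + z^4 + z^5 + z^6), the product of all factors after the first has coefficients 0,1,3,6,10,14,17 for degrees 0…6.
[z^6] = 1·10 + 1·3 = 13.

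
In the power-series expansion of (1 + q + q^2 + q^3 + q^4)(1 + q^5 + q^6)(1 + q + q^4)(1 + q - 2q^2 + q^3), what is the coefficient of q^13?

3

(1 + q + q^2 + q^3 + q^4) has coefficients 1,1,1,1,1 for degrees 0…4.
(1 + q^5 + q^6) has coefficients 1,0,0,0,0,1,1,0,0,0,0,0,0,0 for degrees 0…13.
Multiplying by (1 + q + q^4) gives running coefficients 1,1,0,0,1,1,2,1,0,1,1,0,0,0 for degrees 0…13.
Finally multiplying by (1 + q - 2q^2 + q^3), the product of all factors after the first has coefficients 1,2,-1,-1,2,2,1,2,-2,1,3,-1,-1,1 for degrees 0…13.
[q^13] = 1·1 + 1·(-1) + 1·(-1) + 1·3 + 1·1 = 3.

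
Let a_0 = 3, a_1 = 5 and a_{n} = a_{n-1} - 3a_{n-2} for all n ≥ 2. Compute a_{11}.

The ordinary generating function has denominator 1 - z + 3z^2.
Iterating the recurrence: a_0,…,a_{11} = 3, 5, -4, -19, -7, 50, 71, -79, -292, -55, 821, 986.

986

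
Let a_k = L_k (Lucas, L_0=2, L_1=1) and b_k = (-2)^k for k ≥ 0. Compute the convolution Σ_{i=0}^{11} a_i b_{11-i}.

-4007

This is [x^11] in the product of the two ordinary generating functions.
Σ = 2·(-2048) + 1·1024 + 3·(-512) + 4·256 + 7·(-128) + 11·64 + 18·(-32) + 29·16 + 47·(-8) + 76·4 + 123·(-2) + 199·1 = -4007.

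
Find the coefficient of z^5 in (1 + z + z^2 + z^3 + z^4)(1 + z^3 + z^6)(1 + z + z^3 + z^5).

5

(1 + z + z^2 + z^3 + z^4) has coefficients 1,1,1,1,1 for degrees 0…4.
(1 + z^3 + z^6) has coefficients 1,0,0,1,0,0 for degrees 0…5.
Finally multiplying by (1 + z + z^3 + z^5), the product of all factors after the first has coefficients 1,1,0,2,1,1 for degrees 0…5.
[z^5] = 1·1 + 1·1 + 1·2 + 1·0 + 1·1 = 5.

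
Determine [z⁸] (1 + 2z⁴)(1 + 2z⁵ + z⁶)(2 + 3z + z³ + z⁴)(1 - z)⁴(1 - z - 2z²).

-5

(1 + 2z⁴) has coefficients 1,0,0,0,2 for degrees 0…4.
(1 + 2z⁵ + z⁶) has coefficients 1,0,0,0,0,2,1,0,0 for degrees 0…8.
Multiplying by (2 + 3z + z³ + z⁴) gives running coefficients 2,3,0,1,1,4,8,3,2 for degrees 0…8.
Multiplying by (1 - z)⁴ gives running coefficients 2,-5,0,11,-13,9,-6,-8,23 for degrees 0…8.
Finally multiplying by (1 - z - 2z²), the product of all factors after the first has coefficients 2,-7,1,21,-24,0,11,-20,43 for degrees 0…8.
[z⁸] = 1·43 + 2·(-24) = -5.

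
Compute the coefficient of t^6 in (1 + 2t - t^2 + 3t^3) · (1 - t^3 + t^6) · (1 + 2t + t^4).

-1

(1 + 2t - t^2 + 3t^3) has coefficients 1,2,-1,3 for degrees 0…3.
(1 - t^3 + t^6) has coefficients 1,0,0,-1,0,0,1 for degrees 0…6.
Finally multiplying by (1 + 2t + t^4), the product of all factors after the first has coefficients 1,2,0,-1,-1,0,1 for degrees 0…6.
[t^6] = 1·1 + 2·0 − 1·(-1) + 3·(-1) = -1.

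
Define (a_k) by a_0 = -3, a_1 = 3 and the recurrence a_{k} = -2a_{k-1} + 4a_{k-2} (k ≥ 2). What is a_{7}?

5568

The ordinary generating function has denominator 1 + 2z - 4z^2.
Iterating the recurrence: a_0,…,a_{7} = -3, 3, -18, 48, -168, 528, -1728, 5568.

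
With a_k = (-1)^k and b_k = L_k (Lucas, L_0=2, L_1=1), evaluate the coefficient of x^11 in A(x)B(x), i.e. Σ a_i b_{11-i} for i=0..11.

Write out a_i and b_{11-i} for i = 0,…,11 and sum the products.
Σ = 1·199 − 1·123 + 1·76 − 1·47 + 1·29 − 1·18 + 1·11 − 1·7 + 1·4 − 1·3 + 1·1 − 1·2 = 120.

120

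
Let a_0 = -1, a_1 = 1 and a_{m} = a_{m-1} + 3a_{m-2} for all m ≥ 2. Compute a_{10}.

-365

The ordinary generating function has denominator 1 - x - 3x^2.
Iterating the recurrence: a_0,…,a_{10} = -1, 1, -2, 1, -5, -2, -17, -23, -74, -143, -365.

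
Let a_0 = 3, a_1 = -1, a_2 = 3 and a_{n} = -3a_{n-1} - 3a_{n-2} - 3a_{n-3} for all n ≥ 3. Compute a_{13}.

-52569

The ordinary generating function has denominator 1 + 3q + 3q^2 + 3q^3.
Iterating the recurrence: a_0,…,a_{13} = 3, -1, 3, -15, 39, -81, 171, -387, 891, -2025, 4563, -10287, 23247, -52569.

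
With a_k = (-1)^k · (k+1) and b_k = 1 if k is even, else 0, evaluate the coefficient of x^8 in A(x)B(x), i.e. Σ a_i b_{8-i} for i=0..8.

The convolution is the t^8 coefficient of A(t)B(t).
Σ = 1·1 − 2·0 + 3·1 − 4·0 + 5·1 − 6·0 + 7·1 − 8·0 + 9·1 = 25.

25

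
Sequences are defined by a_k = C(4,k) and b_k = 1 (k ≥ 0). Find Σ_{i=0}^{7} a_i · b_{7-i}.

16

The convolution is the t^7 coefficient of A(t)B(t).
Σ = 1·1 + 4·1 + 6·1 + 4·1 + 1·1 + 0·1 + 0·1 + 0·1 = 16.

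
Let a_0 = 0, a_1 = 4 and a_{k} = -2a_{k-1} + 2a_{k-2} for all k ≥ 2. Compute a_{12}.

-199680

The ordinary generating function has denominator 1 + 2t - 2t^2.
Iterating the recurrence: a_0,…,a_{12} = 0, 4, -8, 24, -64, 176, -480, 1312, -3584, 9792, -26752, 73088, -199680.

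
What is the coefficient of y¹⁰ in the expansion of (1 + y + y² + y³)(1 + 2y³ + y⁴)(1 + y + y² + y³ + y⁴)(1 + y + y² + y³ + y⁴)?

47

(1 + y + y² + y³) has coefficients 1,1,1,1 for degrees 0…3.
(1 + 2y³ + y⁴) has coefficients 1,0,0,2,1,0,0,0,0,0,0 for degrees 0…10.
Multiplying by (1 + y + y² + y³ + y⁴) gives running coefficients 1,1,1,3,4,3,3,3,1,0,0 for degrees 0…10.
Finally multiplying by (1 + y + y² + y³ + y⁴), the product of all factors after the first has coefficients 1,2,3,6,10,12,14,16,14,10,7 for degrees 0…10.
[y¹⁰] = 1·7 + 1·10 + 1·14 + 1·16 = 47.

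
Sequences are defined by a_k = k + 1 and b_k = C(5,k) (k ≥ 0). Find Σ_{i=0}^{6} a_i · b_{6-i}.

144

The convolution is the x^6 coefficient of A(x)B(x).
Σ = 1·0 + 2·1 + 3·5 + 4·10 + 5·10 + 6·5 + 7·1 = 144.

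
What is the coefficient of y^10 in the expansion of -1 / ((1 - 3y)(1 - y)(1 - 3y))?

The denominator gives the recurrence a_n = 7a_(n−1) − 15a_(n−2) + 9a_(n−3) for n ≥ 3; the numerator fixes a_0 = -1, a_1 = -7, a_2 = -34.
Iterating: -1, -7, -34, -142, -547, -2005, -7108, -24604, -83653, -280483, -930022, so a_10 = -930022.

-930022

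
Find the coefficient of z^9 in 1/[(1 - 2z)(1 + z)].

341

Partial fractions give a closed form: a_n = (2/3)·2^n + (1/3)·(-1)^n.
At n = 9: a_9 = 341.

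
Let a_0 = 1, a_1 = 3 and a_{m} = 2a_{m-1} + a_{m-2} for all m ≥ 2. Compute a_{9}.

The ordinary generating function has denominator 1 - 2y - y^2.
Iterating the recurrence: a_0,…,a_{9} = 1, 3, 7, 17, 41, 99, 239, 577, 1393, 3363.

3363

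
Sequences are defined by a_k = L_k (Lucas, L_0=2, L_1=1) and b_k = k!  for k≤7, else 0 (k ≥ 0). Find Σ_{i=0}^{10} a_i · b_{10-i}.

27419

Write out a_i and b_{10-i} for i = 0,…,10 and sum the products.
Σ = 2·0 + 1·0 + 3·0 + 4·5040 + 7·720 + 11·120 + 18·24 + 29·6 + 47·2 + 76·1 + 123·1 = 27419.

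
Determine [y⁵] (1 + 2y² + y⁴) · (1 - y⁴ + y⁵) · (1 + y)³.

(1 + 2y² + y⁴) has coefficients 1,0,2,0,1 for degrees 0…4.
(1 - y⁴ + y⁵) has coefficients 1,0,0,0,-1,1 for degrees 0…5.
Finally multiplying by (1 + y)³, the product of all factors after the first has coefficients 1,3,3,1,-1,-2 for degrees 0…5.
[y⁵] = 1·(-2) + 2·1 + 1·3 = 3.

3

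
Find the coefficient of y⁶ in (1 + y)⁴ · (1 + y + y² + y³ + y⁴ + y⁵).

(1 + y)⁴ has coefficients 1,4,6,4,1 for degrees 0…4.
(1 + y + y² + y³ + y⁴ + y⁵) has coefficients 1,1,1,1,1,1,0 for degrees 0…6.
[y⁶] = 1·0 + 4·1 + 6·1 + 4·1 + 1·1 = 15.

15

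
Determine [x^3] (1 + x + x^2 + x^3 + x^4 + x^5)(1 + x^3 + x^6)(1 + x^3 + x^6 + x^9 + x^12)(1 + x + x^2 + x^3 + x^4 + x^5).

(1 + x + x^2 + x^3 + x^4 + x^5) has coefficients 1,1,1,1 for degrees 0…3.
(1 + x^3 + x^6) has coefficients 1,0,0,1 for degrees 0…3.
Multiplying by (1 + x^3 + x^6 + x^9 + x^12) gives running coefficients 1,0,0,2 for degrees 0…3.
Finally multiplying by (1 + x + x^2 + x^3 + x^4 + x^5), the product of all factors after the first has coefficients 1,1,1,3 for degrees 0…3.
[x^3] = 1·3 + 1·1 + 1·1 + 1·1 = 6.

6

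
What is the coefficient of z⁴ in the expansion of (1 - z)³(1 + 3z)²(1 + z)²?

-5

(1 - z)³ has coefficients 1,-3,3,-1 for degrees 0…3.
(1 + 3z)² has coefficients 1,6,9,0,0 for degrees 0…4.
Finally multiplying by (1 + z)², the product of all factors after the first has coefficients 1,8,22,24,9 for degrees 0…4.
[z⁴] = 1·9 − 3·24 + 3·22 − 1·8 = -5.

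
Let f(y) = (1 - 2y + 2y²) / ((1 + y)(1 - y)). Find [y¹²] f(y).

3

The denominator gives the recurrence a_n = a_(n−2) for n ≥ 3; the numerator fixes a_0 = 1, a_1 = -2, a_2 = 3.
Iterating: 1, -2, 3, -2, 3, -2, 3, -2, 3, -2, 3, -2, 3, so a_12 = 3.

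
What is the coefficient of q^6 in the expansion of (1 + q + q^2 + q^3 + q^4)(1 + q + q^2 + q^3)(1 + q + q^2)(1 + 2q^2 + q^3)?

40

(1 + q + q^2 + q^3 + q^4) has coefficients 1,1,1,1,1 for degrees 0…4.
(1 + q + q^2 + q^3) has coefficients 1,1,1,1,0,0,0 for degrees 0…6.
Multiplying by (1 + q + q^2) gives running coefficients 1,2,3,3,2,1,0 for degrees 0…6.
Finally multiplying by (1 + 2q^2 + q^3), the product of all factors after the first has coefficients 1,2,5,8,10,10,7 for degrees 0…6.
[q^6] = 1·7 + 1·10 + 1·10 + 1·8 + 1·5 = 40.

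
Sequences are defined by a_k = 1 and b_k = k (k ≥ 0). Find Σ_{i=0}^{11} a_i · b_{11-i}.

66

Write out a_i and b_{11-i} for i = 0,…,11 and sum the products.
Σ = 1·11 + 1·10 + 1·9 + 1·8 + 1·7 + 1·6 + 1·5 + 1·4 + 1·3 + 1·2 + 1·1 + 1·0 = 66.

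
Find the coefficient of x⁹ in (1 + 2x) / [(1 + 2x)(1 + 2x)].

The denominator gives the recurrence a_n = −4a_(n−1) − 4a_(n−2) for n ≥ 3; the numerator fixes a_0 = 1, a_1 = -2, a_2 = 4.
Iterating: 1, -2, 4, -8, 16, -32, 64, -128, 256, -512, so a_9 = -512.

-512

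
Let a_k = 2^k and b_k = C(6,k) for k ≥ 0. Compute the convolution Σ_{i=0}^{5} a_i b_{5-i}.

364

This is [x^5] in the product of the two ordinary generating functions.
Σ = 1·6 + 2·15 + 4·20 + 8·15 + 16·6 + 32·1 = 364.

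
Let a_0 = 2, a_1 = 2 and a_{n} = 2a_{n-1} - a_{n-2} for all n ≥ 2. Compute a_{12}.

The ordinary generating function has denominator 1 - 2q + q^2.
Iterating the recurrence: a_0,…,a_{12} = 2, 2, 2, 2, 2, 2, 2, 2, 2, 2, 2, 2, 2.

2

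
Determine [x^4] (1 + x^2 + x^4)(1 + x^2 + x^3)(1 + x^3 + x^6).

2

(1 + x^2 + x^4) has coefficients 1,0,1,0,1 for degrees 0…4.
(1 + x^2 + x^3) has coefficients 1,0,1,1,0 for degrees 0…4.
Finally multiplying by (1 + x^3 + x^6), the product of all factors after the first has coefficients 1,0,1,2,0 for degrees 0…4.
[x^4] = 1·0 + 1·1 + 1·1 = 2.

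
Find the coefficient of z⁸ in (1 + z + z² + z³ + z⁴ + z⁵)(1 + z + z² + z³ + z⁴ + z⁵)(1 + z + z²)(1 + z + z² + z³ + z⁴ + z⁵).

(1 + z + z² + z³ + z⁴ + z⁵) has coefficients 1,1,1,1,1,1 for degrees 0…5.
(1 + z + z² + z³ + z⁴ + z⁵) has coefficients 1,1,1,1,1,1,0,0,0 for degrees 0…8.
Multiplying by (1 + z + z²) gives running coefficients 1,2,3,3,3,3,2,1,0 for degrees 0…8.
Finally multiplying by (1 + z + z² + z³ + z⁴ + z⁵), the product of all factors after the first has coefficients 1,3,6,9,12,15,16,15,12 for degrees 0…8.
[z⁸] = 1·12 + 1·15 + 1·16 + 1·15 + 1·12 + 1·9 = 79.

79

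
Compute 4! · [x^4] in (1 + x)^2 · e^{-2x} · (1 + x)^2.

8

The EGF product rule gives c_4 = Σ_{k_1+k_2+k_3=4} C(4; k_1,k_2,k_3) · ∏ g_i(k_i), where (1+x)^2 gives the falling factorial (2)_k; e^{-2x} gives (-2)^k; (1+x)^2 gives the falling factorial (2)_k.
g_1(k) for k = 0…4: 1, 2, 2, 0, 0.
g_2(k) for k = 0…4: 1, -2, 4, -8, 16.
g_3(k) for k = 0…4: 1, 2, 2, 0, 0.
First combine the last two factors: h(k) = Σ_j C(k,j)·g_2(j)·g_3(k−j) for k = 0…4: 1, 0, -2, 4, 0.
c_4 = Σ_k C(4,k)·g_1(k)·h(4−k) = 4·2·4 + 6·2·(-2) = 32 − 24 = 8.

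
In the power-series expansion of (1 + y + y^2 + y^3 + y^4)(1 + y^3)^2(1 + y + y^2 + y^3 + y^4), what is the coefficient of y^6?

(1 + y + y^2 + y^3 + y^4) has coefficients 1,1,1,1,1 for degrees 0…4.
(1 + y^3)^2 has coefficients 1,0,0,2,0,0,1 for degrees 0…6.
Finally multiplying by (1 + y + y^2 + y^3 + y^4), the product of all factors after the first has coefficients 1,1,1,3,3,2,3 for degrees 0…6.
[y^6] = 1·3 + 1·2 + 1·3 + 1·3 + 1·1 = 12.

12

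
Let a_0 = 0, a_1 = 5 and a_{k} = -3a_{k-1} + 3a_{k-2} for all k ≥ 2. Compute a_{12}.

-9622800

The ordinary generating function has denominator 1 + 3x - 3x^2.
Iterating the recurrence: a_0,…,a_{12} = 0, 5, -15, 60, -225, 855, -3240, 12285, -46575, 176580, -669465, 2538135, -9622800.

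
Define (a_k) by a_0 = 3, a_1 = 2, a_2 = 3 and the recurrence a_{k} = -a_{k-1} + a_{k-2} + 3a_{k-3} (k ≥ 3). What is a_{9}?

-10

The ordinary generating function has denominator 1 + z - z^2 - 3z^3.
Iterating the recurrence: a_0,…,a_{9} = 3, 2, 3, 8, 1, 16, 9, 10, 47, -10.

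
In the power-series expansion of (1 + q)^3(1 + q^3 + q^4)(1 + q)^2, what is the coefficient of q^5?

(1 + q)^3 has coefficients 1,3,3,1 for degrees 0…3.
(1 + q^3 + q^4) has coefficients 1,0,0,1,1,0 for degrees 0…5.
Finally multiplying by (1 + q)^2, the product of all factors after the first has coefficients 1,2,1,1,3,3 for degrees 0…5.
[q^5] = 1·3 + 3·3 + 3·1 + 1·1 = 16.

16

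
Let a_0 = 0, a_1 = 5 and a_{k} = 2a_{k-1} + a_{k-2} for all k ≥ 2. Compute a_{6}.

The ordinary generating function has denominator 1 - 2y - y^2.
Iterating the recurrence: a_0,…,a_{6} = 0, 5, 10, 25, 60, 145, 350.

350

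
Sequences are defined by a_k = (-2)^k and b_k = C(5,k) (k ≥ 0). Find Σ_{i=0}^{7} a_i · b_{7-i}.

-4

This is [x^7] in the product of the two ordinary generating functions.
Σ = 1·0 − 2·0 + 4·1 − 8·5 + 16·10 − 32·10 + 64·5 − 128·1 = -4.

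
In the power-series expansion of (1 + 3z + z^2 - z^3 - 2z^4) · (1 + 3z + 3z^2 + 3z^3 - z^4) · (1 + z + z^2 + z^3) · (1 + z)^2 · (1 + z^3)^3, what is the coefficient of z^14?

(1 + 3z + z^2 - z^3 - 2z^4) has coefficients 1,3,1,-1,-2 for degrees 0…4.
(1 + 3z + 3z^2 + 3z^3 - z^4) has coefficients 1,3,3,3,-1,0,0,0,0,0,0,0,0,0,0 for degrees 0…14.
Multiplying by (1 + z + z^2 + z^3) gives running coefficients 1,4,7,10,8,5,2,-1,0,0,0,0,0,0,0 for degrees 0…14.
Multiplying by (1 + z)^2 gives running coefficients 1,6,16,28,35,31,20,8,0,-1,0,0,0,0,0 for degrees 0…14.
Finally multiplying by (1 + z^3)^3, the product of all factors after the first has coefficients 1,6,16,31,53,79,107,131,141,144,135,109,85,59,31 for degrees 0…14.
[z^14] = 1·31 + 3·59 + 1·85 − 1·109 − 2·135 = -86.

-86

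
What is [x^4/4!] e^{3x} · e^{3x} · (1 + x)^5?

11496

The EGF product rule gives c_4 = Σ_{k_1+k_2+k_3=4} C(4; k_1,k_2,k_3) · ∏ g_i(k_i), where e^{3x} gives (3)^k; e^{3x} gives (3)^k; (1+x)^5 gives the falling factorial (5)_k.
g_1(k) for k = 0…4: 1, 3, 9, 27, 81.
g_2(k) for k = 0…4: 1, 3, 9, 27, 81.
g_3(k) for k = 0…4: 1, 5, 20, 60, 120.
First combine the last two factors: h(k) = Σ_j C(k,j)·g_2(j)·g_3(k−j) for k = 0…4: 1, 8, 59, 402, 2541.
c_4 = Σ_k C(4,k)·g_1(k)·h(4−k) = 1·1·2541 + 4·3·402 + 6·9·59 + 4·27·8 + 1·81·1 = 2541 + 4824 + 3186 + 864 + 81 = 11496.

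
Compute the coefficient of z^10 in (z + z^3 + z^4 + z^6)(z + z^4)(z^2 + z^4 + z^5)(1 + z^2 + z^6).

5

(z + z^3 + z^4 + z^6) has coefficients 0,1,0,1,1,0,1 for degrees 0…6.
(z + z^4) has coefficients 0,1,0,0,1,0,0,0,0,0,0 for degrees 0…10.
Multiplying by (z^2 + z^4 + z^5) gives running coefficients 0,0,0,1,0,1,2,0,1,1,0 for degrees 0…10.
Finally multiplying by (1 + z^2 + z^6), the product of all factors after the first has coefficients 0,0,0,1,0,2,2,1,3,2,1 for degrees 0…10.
[z^10] = 1·2 + 1·1 + 1·2 + 1·0 = 5.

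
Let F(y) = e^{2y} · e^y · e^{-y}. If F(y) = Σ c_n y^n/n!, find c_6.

The EGF product rule gives c_6 = Σ_{k_1+k_2+k_3=6} C(6; k_1,k_2,k_3) · ∏ g_i(k_i), where e^{2y} gives (2)^k; e^y gives (1)^k; e^{-y} gives (-1)^k.
g_1(k) for k = 0…6: 1, 2, 4, 8, 16, 32, 64.
g_2(k) for k = 0…6: 1, 1, 1, 1, 1, 1, 1.
g_3(k) for k = 0…6: 1, -1, 1, -1, 1, -1, 1.
First combine the last two factors: h(k) = Σ_j C(k,j)·g_2(j)·g_3(k−j) for k = 0…6: 1, 0, 0, 0, 0, 0, 0.
c_6 = Σ_k C(6,k)·g_1(k)·h(6−k) = 1·64·1 = 64.

64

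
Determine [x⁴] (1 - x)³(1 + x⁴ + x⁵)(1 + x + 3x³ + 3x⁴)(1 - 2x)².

(1 - x)³ has coefficients 1,-3,3,-1 for degrees 0…3.
(1 + x⁴ + x⁵) has coefficients 1,0,0,0,1 for degrees 0…4.
Multiplying by (1 + x + 3x³ + 3x⁴) gives running coefficients 1,1,0,3,4 for degrees 0…4.
Finally multiplying by (1 - 2x)², the product of all factors after the first has coefficients 1,-3,0,7,-8 for degrees 0…4.
[x⁴] = 1·(-8) − 3·7 + 3·0 − 1·(-3) = -26.

-26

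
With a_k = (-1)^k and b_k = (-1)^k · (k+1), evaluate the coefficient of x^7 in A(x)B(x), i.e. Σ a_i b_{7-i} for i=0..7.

-36

This is [x^7] in the product of the two ordinary generating functions.
Σ = 1·(-8) − 1·7 + 1·(-6) − 1·5 + 1·(-4) − 1·3 + 1·(-2) − 1·1 = -36.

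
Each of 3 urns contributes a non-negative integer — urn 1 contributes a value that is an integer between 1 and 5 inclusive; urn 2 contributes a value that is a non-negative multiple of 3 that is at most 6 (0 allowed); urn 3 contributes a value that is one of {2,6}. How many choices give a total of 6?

2

The generating function for the choices is (t + t² + t³ + t⁴ + t⁵)·(1 + t³ + t⁶)·(t² + t⁶); the count is [t⁶].
(t + t² + t³ + t⁴ + t⁵) has coefficients 0,1,1,1,1,1 for degrees 0…5.
(1 + t³ + t⁶) has coefficients 1,0,0,1,0,0,1 for degrees 0…6.
Finally multiplying by (t² + t⁶), the product of all factors after the first has coefficients 0,0,1,0,0,1,1 for degrees 0…6.
[t⁶] = 1·1 + 1·0 + 1·0 + 1·1 + 1·0 = 2.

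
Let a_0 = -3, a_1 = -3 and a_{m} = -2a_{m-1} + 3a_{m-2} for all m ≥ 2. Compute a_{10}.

The ordinary generating function has denominator 1 + 2x - 3x^2.
Iterating the recurrence: a_0,…,a_{10} = -3, -3, -3, -3, -3, -3, -3, -3, -3, -3, -3.

-3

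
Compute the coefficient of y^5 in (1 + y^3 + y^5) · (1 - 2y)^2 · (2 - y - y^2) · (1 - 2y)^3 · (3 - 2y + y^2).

(1 + y^3 + y^5) has coefficients 1,0,0,1,0,1 for degrees 0…5.
(1 - 2y)^2 has coefficients 1,-4,4,0,0,0 for degrees 0…5.
Multiplying by (2 - y - y^2) gives running coefficients 2,-9,11,0,-4,0 for degrees 0…5.
Multiplying by (1 - 2y)^3 gives running coefficients 2,-21,89,-190,200,-64 for degrees 0…5.
Finally multiplying by (3 - 2y + y^2), the product of all factors after the first has coefficients 6,-67,311,-769,1069,-782 for degrees 0…5.
[y^5] = 1·(-782) + 1·311 + 1·6 = -465.

-465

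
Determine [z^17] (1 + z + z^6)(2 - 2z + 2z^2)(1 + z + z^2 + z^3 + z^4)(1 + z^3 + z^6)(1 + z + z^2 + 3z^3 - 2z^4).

4

(1 + z + z^6) has coefficients 1,1,0,0,0,0,1 for degrees 0…6.
(2 - 2z + 2z^2) has coefficients 2,-2,2,0,0,0,0,0,0,0,0,0,0,0,0,0,0,0 for degrees 0…17.
Multiplying by (1 + z + z^2 + z^3 + z^4) gives running coefficients 2,0,2,2,2,0,2,0,0,0,0,0,0,0,0,0,0,0 for degrees 0…17.
Multiplying by (1 + z^3 + z^6) gives running coefficients 2,0,2,4,2,2,6,2,2,4,2,0,2,0,0,0,0,0 for degrees 0…17.
Finally multiplying by (1 + z + z^2 + 3z^3 - 2z^4), the product of all factors after the first has coefficients 2,2,4,12,4,14,18,8,12,22,2,8,12,0,-2,6,-4,0 for degrees 0…17.
[z^17] = 1·0 + 1·(-4) + 1·8 = 4.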